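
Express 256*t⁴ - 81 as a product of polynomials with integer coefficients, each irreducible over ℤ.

(4*t + 3)*(4*t - 3)*(16*t² + 9)

(4*t)⁴ − (3)⁴ = ((4*t)² − (3)²)((4*t)² + (3)²); the first factor splits again, the second (16*t² + 9) is irreducible.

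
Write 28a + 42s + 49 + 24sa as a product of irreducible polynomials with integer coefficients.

Group as (24sa + 42s) + (28a + 49) = 6s(4a + 7) + 7(4a + 7).
Both groups share the factor (4a + 7).

(4a + 7)(6s + 7)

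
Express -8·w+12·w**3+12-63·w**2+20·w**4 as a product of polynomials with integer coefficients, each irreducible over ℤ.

Among the possible rational roots, w = 2/5 is a root, giving the factor (5·w-2) and quotient 4·w**3+4·w**2-11·w-6.
Continuing, w = 3/2 is a root, so (2·w-3) is a factor; dividing leaves 2·w**2+5·w+2.
The remaining quadratic factors as (2·w+1)(w+2).

(2·w+1)·(2·w-3)·(5·w-2)·(w+2)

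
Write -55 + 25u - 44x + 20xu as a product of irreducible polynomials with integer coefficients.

(4x + 5)(5u - 11)

Group as (20xu - 44x) + (25u - 55) = 4x(5u - 11) + 5(5u - 11).
Both groups share the factor (5u - 11).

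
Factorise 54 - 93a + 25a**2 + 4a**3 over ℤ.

Testing divisors of the constant over divisors of the leading coefficient, a = 2 is a root, so (a - 2) divides it; the quotient is 4a**2 + 33a - 27.
The remaining quadratic factors as (4a - 3)(a + 9).

(4a - 3)(a + 9)(a - 2)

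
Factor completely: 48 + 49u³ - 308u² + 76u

By the rational root theorem, u = 6 is a root, giving the factor (u - 6) and quotient 49u² - 14u - 8.
The remaining quadratic factors as (7u + 2)(7u - 4).

(7u + 2)(7u - 4)(u - 6)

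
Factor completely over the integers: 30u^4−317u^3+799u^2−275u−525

(2u−5)(3u−5)(5u+3)(u−7)

Testing divisors of the constant over divisors of the leading coefficient, u = −3/5 is a root, giving the factor (5u+3) and quotient 6u^3−67u^2+200u−175.
Next, u = 5/3 is a root, giving the factor (3u−5) and quotient 2u^2−19u+35.
The remaining quadratic factors as (u−7)(2u−5).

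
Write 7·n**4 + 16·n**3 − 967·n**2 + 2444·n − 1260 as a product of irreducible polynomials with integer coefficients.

(7·n − 5)·(n + 14)·(n − 2)·(n − 9)

Among the possible rational roots, n = 2 is a root, so (n − 2) divides it; the quotient is 7·n**3 + 30·n**2 − 907·n + 630.
Continuing, n = −14 is a root, so (n + 14) divides it; the quotient is 7·n**2 − 68·n + 45.
The remaining quadratic factors as (n − 9)(7·n − 5).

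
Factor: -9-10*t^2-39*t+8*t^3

(2*t+3)*(4*t+1)*(t-3)

Among the possible rational roots, t = -1/4 is a root, giving the factor (4*t+1) and quotient 2*t^2-3*t-9.
The remaining quadratic factors as (2*t+3)(t-3).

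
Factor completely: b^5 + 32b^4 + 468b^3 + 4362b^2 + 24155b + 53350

(b + 10)(b + 11)(b + 5)(b^2 + 6b + 97)

By the rational root theorem, b = −10 is a root, so (b + 10) is a factor; dividing leaves b^4 + 22b^3 + 248b^2 + 1882b + 5335.
Then b = −11 is a root, so (b + 11) is a factor; dividing leaves b^3 + 11b^2 + 127b + 485.
Then b = −5 is a root, so (b + 5) divides it; the quotient is b^2 + 6b + 97.
The quadratic b^2 + 6b + 97 has discriminant −352 < 0 and is irreducible over ℤ.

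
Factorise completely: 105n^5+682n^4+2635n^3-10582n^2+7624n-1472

(3n-1)(5n-8)(7n-4)(n^2+9n+46)

Testing divisors of the constant over divisors of the leading coefficient, n = 8/5 is a root, giving the factor (5n-8) and quotient 21n^4+170n^3+799n^2-838n+184.
Then n = 1/3 is a root, so (3n-1) divides it; the quotient is 7n^3+59n^2+286n-184.
Continuing, n = 4/7 is a root, so (7n-4) is a factor; dividing leaves n^2+9n+46.
The quadratic n^2+9n+46 has discriminant -103 < 0 and is irreducible over ℤ.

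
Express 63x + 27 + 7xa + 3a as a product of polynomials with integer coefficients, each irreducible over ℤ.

(7x + 3)(a + 9)

Group as (7xa + 63x) + (3a + 27) = 7x(a + 9) + 3(a + 9).
Both groups share the factor (a + 9).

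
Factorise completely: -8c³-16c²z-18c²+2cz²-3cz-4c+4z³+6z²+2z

Group: c(-8c²-2c+2z²+z) + (2z+2)(-8c²-2c+2z²+z); both groups contain (-8c²-2c+2z²+z), so (c+2z+2) is a factor with cofactor -8c²-2c+2z²+z.
The cofactor groups again: -8c²-2c+2z²+z = -2c(4c+2z+1) + z(4c+2z+1); both groups contain (4c+2z+1), giving -(2c-z)(4c+2z+1).

-(2c-z)(4c+2z+1)(c+2z+2)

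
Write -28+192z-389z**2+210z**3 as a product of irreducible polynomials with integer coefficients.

(5z-2)(6z-7)(7z-2)

Trying the rational-root candidates, z = 2/7 is a root, so (7z-2) is a factor; dividing leaves 30z**2-47z+14.
The remaining quadratic factors as (5z-2)(6z-7).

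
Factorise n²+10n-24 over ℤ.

(n+12)(n-2)

Two integers with product -24 and sum 10 are -2 and 12.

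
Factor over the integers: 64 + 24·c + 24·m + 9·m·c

(3·c + 8)·(3·m + 8)

Group as (9·m·c + 24·m) + (24·c + 64) = 3·m·(3·c + 8) + 8·(3·c + 8).
Both groups share the factor (3·c + 8).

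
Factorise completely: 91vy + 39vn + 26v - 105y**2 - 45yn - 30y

Group: 7y(13v - 15y) + (3n + 2)(13v - 15y); both groups contain (13v - 15y).

(13v - 15y)(7y + 3n + 2)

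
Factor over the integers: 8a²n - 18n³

Factor out 2n, leaving 4a² - 9n², which is a difference of two squares.

2n(2a + 3n)(2a - 3n)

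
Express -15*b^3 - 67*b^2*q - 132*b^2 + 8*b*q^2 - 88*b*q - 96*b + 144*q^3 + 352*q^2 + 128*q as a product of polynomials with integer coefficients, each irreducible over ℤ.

-(3*b - 4*q)*(5*b + 9*q + 4)*(b + 4*q + 8)

Group: b*(-15*b^2 - 7*b*q - 12*b + 36*q^2 + 16*q) + (4*q + 8)*(-15*b^2 - 7*b*q - 12*b + 36*q^2 + 16*q); both groups contain (-15*b^2 - 7*b*q - 12*b + 36*q^2 + 16*q), so (b + 4*q + 8) is a factor with cofactor -15*b^2 - 7*b*q - 12*b + 36*q^2 + 16*q.
The cofactor groups again: -15*b^2 - 7*b*q - 12*b + 36*q^2 + 16*q = -3*b*(5*b + 9*q + 4) + 4*q*(5*b + 9*q + 4); both groups contain (5*b + 9*q + 4), giving -(3*b - 4*q)*(5*b + 9*q + 4).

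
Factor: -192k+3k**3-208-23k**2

(3k+4)(k+4)(k-13)

By the rational root theorem, k = 13 is a root, so (k-13) is a factor; dividing leaves 3k**2+16k+16.
The remaining quadratic factors as (k+4)(3k+4).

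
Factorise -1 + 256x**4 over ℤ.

Difference of squares twice: with A = 4x and B = 1, A⁴ − B⁴ = (A² − B²)(A² + B²), and A² − B² factors again.

(4x + 1)(4x - 1)(16x**2 + 1)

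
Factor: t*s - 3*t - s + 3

Group as (t*s - 3*t) + (-s + 3) = t*(s - 3) - (s - 3).
Both groups share the factor (s - 3).

(s - 3)*(t - 1)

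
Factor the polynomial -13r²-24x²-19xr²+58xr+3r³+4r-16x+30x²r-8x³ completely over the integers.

-(x-3r+1)(2x-r+4)(4x-r)

Group: 4x(-2x²+7xr-6x-3r²+13r-4) - r(-2x²+7xr-6x-3r²+13r-4); both groups contain (-2x²+7xr-6x-3r²+13r-4), so (4x-r) is a factor with cofactor -2x²+7xr-6x-3r²+13r-4.
The cofactor groups again: -2x²+7xr-6x-3r²+13r-4 = -2x(x-3r+1) + (r-4)(x-3r+1); both groups contain (x-3r+1), giving -(2x-r+4)(x-3r+1).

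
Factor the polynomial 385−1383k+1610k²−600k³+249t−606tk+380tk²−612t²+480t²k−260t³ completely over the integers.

Group: 10t(−26t²+22tk−43t+60k²−119k+55) + (−10k+7)(−26t²+22tk−43t+60k²−119k+55); both groups contain (−26t²+22tk−43t+60k²−119k+55), so (10t−10k+7) is a factor with cofactor −26t²+22tk−43t+60k²−119k+55.
The cofactor groups again: −26t²+22tk−43t+60k²−119k+55 = −2t(13t+15k−11) + (4k−5)(13t+15k−11); both groups contain (13t+15k−11), giving −(2t−4k+5)(13t+15k−11).

−(10t−10k+7)(2t−4k+5)(13t+15k−11)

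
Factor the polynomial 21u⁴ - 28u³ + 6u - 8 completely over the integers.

Group as (21u⁴ + 6u) + (-28u³ - 8) = 3u(7u³ + 2) - 4(7u³ + 2).
Both groups share the factor (7u³ + 2).

(3u - 4)(7u³ + 2)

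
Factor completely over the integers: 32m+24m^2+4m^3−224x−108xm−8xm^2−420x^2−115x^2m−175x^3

Group: 5x(−35x^2−9xm−56x+2m^2+8m) + (2m+4)(−35x^2−9xm−56x+2m^2+8m); both groups contain (−35x^2−9xm−56x+2m^2+8m), so (5x+2m+4) is a factor with cofactor −35x^2−9xm−56x+2m^2+8m.
The cofactor groups again: −35x^2−9xm−56x+2m^2+8m = −5x(7x−m) + (−2m−8)(7x−m); both groups contain (7x−m), giving −(5x+2m+8)(7x−m).

−(7x−m)(5x+2m+4)(5x+2m+8)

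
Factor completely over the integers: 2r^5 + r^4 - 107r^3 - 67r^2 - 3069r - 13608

(2r + 7)(r + 8)(r - 9)(r^2 - 2r + 27)

Testing divisors of the constant over divisors of the leading coefficient, r = 9 is a root, so (r - 9) divides it; the quotient is 2r^4 + 19r^3 + 64r^2 + 509r + 1512.
Continuing, r = -7/2 is a root, so (2r + 7) divides it; the quotient is r^3 + 6r^2 + 11r + 216.
Continuing, r = -8 is a root, giving the factor (r + 8) and quotient r^2 - 2r + 27.
The quadratic r^2 - 2r + 27 has discriminant -104 < 0 and is irreducible over ℤ.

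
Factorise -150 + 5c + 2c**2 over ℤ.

(2c - 15)(c + 10)

Need a pair with product 2·(-150) = -300 and sum 5: that's 20 and -15.
Split the middle term: 2c**2 + 20c - 15c - 150 = 2c(c + 10) - 15(c + 10).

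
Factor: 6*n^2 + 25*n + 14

(2*n + 7)*(3*n + 2)

Need a pair with product 6·14 = 84 and sum 25: that's 21 and 4.
Split the middle term: 6*n^2 + 21*n + 4*n + 14 = 3*n*(2*n + 7) + 2*(2*n + 7).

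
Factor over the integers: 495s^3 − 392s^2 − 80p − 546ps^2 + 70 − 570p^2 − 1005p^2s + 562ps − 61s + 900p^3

Group: 15p(60p^2 − 31ps − 58p − 55s^2 + 13s + 14) + (−9s + 5)(60p^2 − 31ps − 58p − 55s^2 + 13s + 14); both groups contain (60p^2 − 31ps − 58p − 55s^2 + 13s + 14), so (15p − 9s + 5) is a factor with cofactor 60p^2 − 31ps − 58p − 55s^2 + 13s + 14.
The cofactor groups again: 60p^2 − 31ps − 58p − 55s^2 + 13s + 14 = 15p(4p − 5s − 2) + (11s − 7)(4p − 5s − 2); both groups contain (4p − 5s − 2), giving (15p + 11s − 7)(4p − 5s − 2).

(15p + 11s − 7)(15p − 9s + 5)(4p − 5s − 2)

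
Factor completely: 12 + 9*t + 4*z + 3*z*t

Group as (3*z*t + 4*z) + (9*t + 12) = z*(3*t + 4) + 3*(3*t + 4).
Both groups share the factor (3*t + 4).

(3*t + 4)*(z + 3)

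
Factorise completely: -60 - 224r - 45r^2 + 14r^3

(2r + 5)(7r + 2)(r - 6)

Trying the rational-root candidates, r = -2/7 is a root, so (7r + 2) is a factor; dividing leaves 2r^2 - 7r - 30.
The remaining quadratic factors as (r - 6)(2r + 5).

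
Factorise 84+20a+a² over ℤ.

Two integers with product 84 and sum 20 are 6 and 14.

(a+14)(a+6)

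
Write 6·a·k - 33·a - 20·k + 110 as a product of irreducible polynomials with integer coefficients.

Group as (6·a·k - 33·a) + (-20·k + 110) = 3·a·(2·k - 11) - 10·(2·k - 11).
Both groups share the factor (2·k - 11).

(2·k - 11)·(3·a - 10)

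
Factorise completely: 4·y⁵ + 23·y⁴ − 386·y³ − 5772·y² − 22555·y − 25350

(4·y + 15)·(y + 2)·(y − 13)·(y² + 13·y + 65)

Among the possible rational roots, y = −2 is a root, giving the factor (y + 2) and quotient 4·y⁴ + 15·y³ − 416·y² − 4940·y − 12675.
Continuing, y = −15/4 is a root, giving the factor (4·y + 15) and quotient y³ − 104·y − 845.
Then y = 13 is a root, giving the factor (y − 13) and quotient y² + 13·y + 65.
The quadratic y² + 13·y + 65 has discriminant −91 < 0 and is irreducible over ℤ.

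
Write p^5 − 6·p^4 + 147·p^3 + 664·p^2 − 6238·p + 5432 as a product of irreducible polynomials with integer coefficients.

Testing divisors of the constant over divisors of the leading coefficient, p = 1 is a root, giving the factor (p − 1) and quotient p^4 − 5·p^3 + 142·p^2 + 806·p − 5432.
Continuing, p = −7 is a root, so (p + 7) divides it; the quotient is p^3 − 12·p^2 + 226·p − 776.
Continuing, p = 4 is a root, so (p − 4) divides it; the quotient is p^2 − 8·p + 194.
The quadratic p^2 − 8·p + 194 has discriminant −712 < 0 and is irreducible over ℤ.

(p + 7)·(p − 1)·(p − 4)·(p^2 − 8·p + 194)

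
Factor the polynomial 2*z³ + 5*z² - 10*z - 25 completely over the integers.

(2*z + 5)*(z² - 5)

Group as (2*z³ - 10*z) + (5*z² - 25) = 2*z*(z² - 5) + 5*(z² - 5).
Both groups share the factor (z² - 5).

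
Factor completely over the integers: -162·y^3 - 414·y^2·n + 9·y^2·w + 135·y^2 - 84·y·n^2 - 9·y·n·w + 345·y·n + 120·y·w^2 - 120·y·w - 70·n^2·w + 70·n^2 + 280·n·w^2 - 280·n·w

Group: 9·y·(-18·y^2 - 42·y·n - 15·y·w + 15·y - 35·n·w + 35·n) + (2·n - 8·w)·(-18·y^2 - 42·y·n - 15·y·w + 15·y - 35·n·w + 35·n); both groups contain (-18·y^2 - 42·y·n - 15·y·w + 15·y - 35·n·w + 35·n), so (9·y + 2·n - 8·w) is a factor with cofactor -18·y^2 - 42·y·n - 15·y·w + 15·y - 35·n·w + 35·n.
The cofactor groups again: -18·y^2 - 42·y·n - 15·y·w + 15·y - 35·n·w + 35·n = -3·y·(6·y + 5·w - 5) - 7·n·(6·y + 5·w - 5); both groups contain (6·y + 5·w - 5), giving -(3·y + 7·n)·(6·y + 5·w - 5).

-(9·y + 2·n - 8·w)·(6·y + 5·w - 5)·(3·y + 7·n)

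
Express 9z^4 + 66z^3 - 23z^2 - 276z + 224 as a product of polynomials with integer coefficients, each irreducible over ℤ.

(3z + 8)(3z - 4)(z + 7)(z - 1)

Testing divisors of the constant over divisors of the leading coefficient, z = -7 is a root, so (z + 7) divides it; the quotient is 9z^3 + 3z^2 - 44z + 32.
Continuing, z = 1 is a root, so (z - 1) is a factor; dividing leaves 9z^2 + 12z - 32.
The remaining quadratic factors as (3z - 4)(3z + 8).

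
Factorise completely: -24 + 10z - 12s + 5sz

(5z - 12)(s + 2)

Group as (5sz - 12s) + (10z - 24) = s(5z - 12) + 2(5z - 12).
Both groups share the factor (5z - 12).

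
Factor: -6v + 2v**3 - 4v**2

Pull out the common factor 2v, then factor the remaining trinomial.

2v(v + 1)(v - 3)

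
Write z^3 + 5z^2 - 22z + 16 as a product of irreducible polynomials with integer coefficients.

Trying the rational-root candidates, z = 2 is a root, giving the factor (z - 2) and quotient z^2 + 7z - 8.
The remaining quadratic factors as (z + 8)(z - 1).

(z + 8)(z - 1)(z - 2)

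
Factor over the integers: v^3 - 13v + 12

(v + 4)(v - 1)(v - 3)

Among the possible rational roots, v = 1 is a root, so (v - 1) divides it; the quotient is v^2 + v - 12.
The remaining quadratic factors as (v - 3)(v + 4).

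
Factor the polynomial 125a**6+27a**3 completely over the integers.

Pull out the common factor a**3, leaving 125a**3+27.
Recognize a sum of cubes with the parts 5a and 3.

a**3(5a+3)(25a**2-15a+9)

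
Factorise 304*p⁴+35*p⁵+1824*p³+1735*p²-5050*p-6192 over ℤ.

Testing divisors of the constant over divisors of the leading coefficient, p = -9/7 is a root, giving the factor (7*p+9) and quotient 5*p⁴+37*p³+213*p²-26*p-688.
Continuing, p = 8/5 is a root, giving the factor (5*p-8) and quotient p³+9*p²+57*p+86.
Continuing, p = -2 is a root, giving the factor (p+2) and quotient p²+7*p+43.
The quadratic p²+7*p+43 has discriminant -123 < 0 and is irreducible over ℤ.

(5*p-8)*(7*p+9)*(p+2)*(p²+7*p+43)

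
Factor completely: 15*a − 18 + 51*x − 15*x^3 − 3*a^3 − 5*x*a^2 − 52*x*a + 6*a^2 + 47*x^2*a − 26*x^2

−(x − 3*a + 3)*(3*x − a − 2)*(5*x + a − 3)

Group: 3*x*(−5*x^2 + 14*x*a − 12*x + 3*a^2 − 12*a + 9) + (−a − 2)*(−5*x^2 + 14*x*a − 12*x + 3*a^2 − 12*a + 9); both groups contain (−5*x^2 + 14*x*a − 12*x + 3*a^2 − 12*a + 9), so (3*x − a − 2) is a factor with cofactor −5*x^2 + 14*x*a − 12*x + 3*a^2 − 12*a + 9.
The cofactor groups again: −5*x^2 + 14*x*a − 12*x + 3*a^2 − 12*a + 9 = −x*(5*x + a − 3) + (3*a − 3)*(5*x + a − 3); both groups contain (5*x + a − 3), giving −(x − 3*a + 3)*(5*x + a − 3).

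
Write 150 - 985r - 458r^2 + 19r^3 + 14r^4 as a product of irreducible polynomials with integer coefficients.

(2r + 5)(7r - 1)(r + 5)(r - 6)

Trying the rational-root candidates, r = -5 is a root, so (r + 5) is a factor; dividing leaves 14r^3 - 51r^2 - 203r + 30.
Next, r = 6 is a root, so (r - 6) is a factor; dividing leaves 14r^2 + 33r - 5.
The remaining quadratic factors as (2r + 5)(7r - 1).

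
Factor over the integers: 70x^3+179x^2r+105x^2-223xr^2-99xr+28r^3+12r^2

Group: 7x(10x^2+27xr+15x-28r^2-12r) - r(10x^2+27xr+15x-28r^2-12r); both groups contain (10x^2+27xr+15x-28r^2-12r), so (7x-r) is a factor with cofactor 10x^2+27xr+15x-28r^2-12r.
The cofactor groups again: 10x^2+27xr+15x-28r^2-12r = 5x(2x+7r+3) - 4r(2x+7r+3); both groups contain (2x+7r+3), giving (5x-4r)(2x+7r+3).

(5x-4r)(7x-r)(2x+7r+3)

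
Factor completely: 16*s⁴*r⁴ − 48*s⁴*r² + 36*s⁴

4*s⁴*(2*r² − 3)²

Factor out 4*s⁴ first: what remains is 4*r⁴ − 12*r² + 9.
Recognize a perfect-square trinomial with the parts 2*r² and 3.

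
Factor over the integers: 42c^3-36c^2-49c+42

Group as (42c^3-49c) + (-36c^2+42) = 7c(6c^2-7) - 6(6c^2-7).
Both groups share the factor (6c^2-7).

(7c-6)(6c^2-7)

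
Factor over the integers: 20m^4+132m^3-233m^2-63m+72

By the rational root theorem, m = -8 is a root, so (m+8) is a factor; dividing leaves 20m^3-28m^2-9m+9.
Then m = -3/5 is a root, so (5m+3) is a factor; dividing leaves 4m^2-8m+3.
The remaining quadratic factors as (2m-1)(2m-3).

(2m-1)(2m-3)(5m+3)(m+8)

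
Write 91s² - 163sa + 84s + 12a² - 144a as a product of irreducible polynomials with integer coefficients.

(7s - 12a)(13s - a + 12)

Group: 7s(13s - a + 12) - 12a(13s - a + 12); both groups contain (13s - a + 12).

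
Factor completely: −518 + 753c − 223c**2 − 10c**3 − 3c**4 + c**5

(c − 1)(c − 2)(c − 7)(c**2 + 7c + 37)

Trying the rational-root candidates, c = 2 is a root, so (c − 2) divides it; the quotient is c**4 − c**3 − 12c**2 − 247c + 259.
Next, c = 7 is a root, so (c − 7) divides it; the quotient is c**3 + 6c**2 + 30c − 37.
Next, c = 1 is a root, so (c − 1) divides it; the quotient is c**2 + 7c + 37.
The quadratic c**2 + 7c + 37 has discriminant −99 < 0 and is irreducible over ℤ.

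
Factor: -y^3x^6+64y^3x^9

Every term has a factor of y^3x^6; factoring it out leaves 64x^3-1.
Recognize a difference of cubes with the parts 4x and 1.

x^6y^3(4x-1)(16x^2+4x+1)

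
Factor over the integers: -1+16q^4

(2q+1)(2q-1)(4q^2+1)

Write as (4q^2)² − (1)², then factor 4q^2-1 once more.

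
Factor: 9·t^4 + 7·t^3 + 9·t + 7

(9·t + 7)·(t + 1)·(t^2 - t + 1)

Group as (9·t^4 + 9·t) + (7·t^3 + 7) = 9·t·(t^3 + 1) + 7·(t^3 + 1).
Both groups share the factor (t^3 + 1).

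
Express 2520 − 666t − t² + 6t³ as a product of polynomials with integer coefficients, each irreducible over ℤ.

(2t − 15)(3t − 14)(t + 12)

Testing divisors of the constant over divisors of the leading coefficient, t = 14/3 is a root, so (3t − 14) is a factor; dividing leaves 2t² + 9t − 180.
The remaining quadratic factors as (t + 12)(2t − 15).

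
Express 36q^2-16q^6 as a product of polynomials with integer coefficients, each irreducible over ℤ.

-4q^2(2q^2+3)(2q^2-3)

Every term has a factor of 4q^2; factoring it out leaves -4q^4+9.
Recognize a difference of squares with the parts 3 and 2q^2.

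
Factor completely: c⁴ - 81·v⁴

Write as (c²)² − (9·v²)², then factor c² - 9·v² once more.

(c + 3·v)·(c - 3·v)·(c² + 9·v²)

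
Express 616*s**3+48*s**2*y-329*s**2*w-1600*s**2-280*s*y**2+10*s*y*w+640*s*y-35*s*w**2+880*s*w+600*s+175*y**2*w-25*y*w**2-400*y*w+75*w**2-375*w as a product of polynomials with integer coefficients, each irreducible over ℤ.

Group: 8*s*(77*s**2+6*s*y+7*s*w-200*s-35*y**2+5*y*w+80*y-15*w+75) - 5*w*(77*s**2+6*s*y+7*s*w-200*s-35*y**2+5*y*w+80*y-15*w+75); both groups contain (77*s**2+6*s*y+7*s*w-200*s-35*y**2+5*y*w+80*y-15*w+75), so (8*s-5*w) is a factor with cofactor 77*s**2+6*s*y+7*s*w-200*s-35*y**2+5*y*w+80*y-15*w+75.
The cofactor groups again: 77*s**2+6*s*y+7*s*w-200*s-35*y**2+5*y*w+80*y-15*w+75 = 11*s*(7*s+5*y-15) + (-7*y+w-5)*(7*s+5*y-15); both groups contain (7*s+5*y-15), giving (11*s-7*y+w-5)*(7*s+5*y-15).

(11*s-7*y+w-5)*(7*s+5*y-15)*(8*s-5*w)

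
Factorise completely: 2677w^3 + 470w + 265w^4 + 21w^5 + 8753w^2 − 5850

(3w + 13)(7w − 5)(w + 1)(w^2 + 8w + 90)

Trying the rational-root candidates, w = 5/7 is a root, so (7w − 5) divides it; the quotient is 3w^4 + 40w^3 + 411w^2 + 1544w + 1170.
Next, w = −13/3 is a root, giving the factor (3w + 13) and quotient w^3 + 9w^2 + 98w + 90.
Then w = −1 is a root, so (w + 1) divides it; the quotient is w^2 + 8w + 90.
The quadratic w^2 + 8w + 90 has discriminant −296 < 0 and is irreducible over ℤ.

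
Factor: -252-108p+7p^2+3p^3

(3p+7)(p+6)(p-6)

Testing divisors of the constant over divisors of the leading coefficient, p = -7/3 is a root, so (3p+7) divides it; the quotient is p^2-36.
The remaining quadratic factors as (p-6)(p+6).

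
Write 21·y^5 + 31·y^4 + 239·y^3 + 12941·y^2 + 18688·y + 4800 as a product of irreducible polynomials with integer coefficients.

Among the possible rational roots, y = −8 is a root, giving the factor (y + 8) and quotient 21·y^4 − 137·y^3 + 1335·y^2 + 2261·y + 600.
Next, y = −8/7 is a root, so (7·y + 8) is a factor; dividing leaves 3·y^3 − 23·y^2 + 217·y + 75.
Continuing, y = −1/3 is a root, giving the factor (3·y + 1) and quotient y^2 − 8·y + 75.
The quadratic y^2 − 8·y + 75 has discriminant −236 < 0 and is irreducible over ℤ.

(3·y + 1)·(7·y + 8)·(y + 8)·(y^2 − 8·y + 75)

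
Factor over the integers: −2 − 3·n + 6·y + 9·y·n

Group as (9·y·n + 6·y) + (−3·n − 2) = 3·y·(3·n + 2) − (3·n + 2).
Both groups share the factor (3·n + 2).

(3·n + 2)·(3·y − 1)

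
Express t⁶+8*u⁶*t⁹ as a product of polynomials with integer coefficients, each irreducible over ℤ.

t⁶*(2*u²*t+1)*(4*u⁴*t²-2*u²*t+1)

Every term has a factor of t⁶; factoring it out leaves 8*u⁶*t³+1.
Recognize a sum of cubes with the parts 1 and 2*u²*t.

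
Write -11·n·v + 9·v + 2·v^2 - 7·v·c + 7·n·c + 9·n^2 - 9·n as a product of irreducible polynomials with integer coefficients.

(9·n - 2·v + 7·c - 9)·(n - v)

Group: 9·n·(n - v) + (-2·v + 7·c - 9)·(n - v); both groups contain (n - v).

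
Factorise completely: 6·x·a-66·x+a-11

Group as (6·x·a-66·x) + (a-11) = 6·x·(a-11) + (a-11).
Both groups share the factor (a-11).

(6·x+1)·(a-11)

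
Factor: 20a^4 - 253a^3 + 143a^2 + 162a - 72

(4a + 3)(5a - 2)(a - 1)(a - 12)

Trying the rational-root candidates, a = 1 is a root, so (a - 1) divides it; the quotient is 20a^3 - 233a^2 - 90a + 72.
Then a = 2/5 is a root, so (5a - 2) divides it; the quotient is 4a^2 - 45a - 36.
The remaining quadratic factors as (4a + 3)(a - 12).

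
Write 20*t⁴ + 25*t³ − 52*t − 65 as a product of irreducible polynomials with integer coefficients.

(4*t + 5)*(5*t³ − 13)

Group as (20*t⁴ − 52*t) + (25*t³ − 65) = 4*t*(5*t³ − 13) + 5*(5*t³ − 13).
Both groups share the factor (5*t³ − 13).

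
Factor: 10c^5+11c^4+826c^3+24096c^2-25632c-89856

Trying the rational-root candidates, c = -3/2 is a root, so (2c+3) divides it; the quotient is 5c^4-2c^3+416c^2+11424c-29952.
Then c = 12/5 is a root, giving the factor (5c-12) and quotient c^3+2c^2+88c+2496.
Next, c = -12 is a root, so (c+12) divides it; the quotient is c^2-10c+208.
The quadratic c^2-10c+208 has discriminant -732 < 0 and is irreducible over ℤ.

(2c+3)(5c-12)(c+12)(c^2-10c+208)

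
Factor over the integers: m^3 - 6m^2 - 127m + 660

(m + 11)(m - 12)(m - 5)

By the rational root theorem, m = 5 is a root, giving the factor (m - 5) and quotient m^2 - m - 132.
The remaining quadratic factors as (m - 12)(m + 11).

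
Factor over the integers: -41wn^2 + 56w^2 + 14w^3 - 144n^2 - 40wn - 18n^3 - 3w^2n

(w - 2n)(7w + 9n)(2w + n + 8)

Group: 2w(7w^2 - 5wn - 18n^2) + (n + 8)(7w^2 - 5wn - 18n^2); both groups contain (7w^2 - 5wn - 18n^2), so (2w + n + 8) is a factor with cofactor 7w^2 - 5wn - 18n^2.
The cofactor groups again: 7w^2 - 5wn - 18n^2 = 7w(w - 2n) + 9n(w - 2n); both groups contain (w - 2n), giving (7w + 9n)(w - 2n).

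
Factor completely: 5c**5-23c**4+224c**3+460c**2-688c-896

(5c-8)(c+1)(c+2)(c**2-6c+56)

By the rational root theorem, c = -1 is a root, so (c+1) divides it; the quotient is 5c**4-28c**3+252c**2+208c-896.
Continuing, c = -2 is a root, giving the factor (c+2) and quotient 5c**3-38c**2+328c-448.
Continuing, c = 8/5 is a root, so (5c-8) divides it; the quotient is c**2-6c+56.
The quadratic c**2-6c+56 has discriminant -188 < 0 and is irreducible over ℤ.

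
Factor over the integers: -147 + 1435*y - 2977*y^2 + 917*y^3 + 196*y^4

By the rational root theorem, y = 3/7 is a root, so (7*y - 3) divides it; the quotient is 28*y^3 + 143*y^2 - 364*y + 49.
Then y = -7 is a root, so (y + 7) is a factor; dividing leaves 28*y^2 - 53*y + 7.
The remaining quadratic factors as (4*y - 7)(7*y - 1).

(4*y - 7)*(7*y - 1)*(7*y - 3)*(y + 7)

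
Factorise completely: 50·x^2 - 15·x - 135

Pull out the common factor 5, then factor the remaining trinomial.

5·(2·x + 3)·(5·x - 9)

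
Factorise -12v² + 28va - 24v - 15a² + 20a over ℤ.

-(2v - 3a + 4)(6v - 5a)

Group: -6v(2v - 3a + 4) + 5a(2v - 3a + 4); both groups contain (2v - 3a + 4).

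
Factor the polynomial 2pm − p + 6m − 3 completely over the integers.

(2m − 1)(p + 3)

Group as (2pm − p) + (6m − 3) = p(2m − 1) + 3(2m − 1).
Both groups share the factor (2m − 1).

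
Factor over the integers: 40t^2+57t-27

(5t+9)(8t-3)

Need a pair with product 40·(-27) = -1080 and sum 57: that's -15 and 72.
Split the middle term: 40t^2-15t + 72t-27 = 5t(8t-3) + 9(8t-3).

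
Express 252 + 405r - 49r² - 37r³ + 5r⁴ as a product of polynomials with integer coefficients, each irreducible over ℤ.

(5r + 3)(r + 3)(r - 4)(r - 7)

By the rational root theorem, r = -3 is a root, so (r + 3) is a factor; dividing leaves 5r³ - 52r² + 107r + 84.
Then r = 7 is a root, giving the factor (r - 7) and quotient 5r² - 17r - 12.
The remaining quadratic factors as (5r + 3)(r - 4).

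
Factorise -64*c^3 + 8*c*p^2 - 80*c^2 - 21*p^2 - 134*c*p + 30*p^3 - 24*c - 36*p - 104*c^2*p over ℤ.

-(2*c + 3*p)*(4*c - 2*p + 3)*(8*c + 5*p + 4)

Group: 8*c*(-8*c^2 - 8*c*p - 6*c + 6*p^2 - 9*p) + (5*p + 4)*(-8*c^2 - 8*c*p - 6*c + 6*p^2 - 9*p); both groups contain (-8*c^2 - 8*c*p - 6*c + 6*p^2 - 9*p), so (8*c + 5*p + 4) is a factor with cofactor -8*c^2 - 8*c*p - 6*c + 6*p^2 - 9*p.
The cofactor groups again: -8*c^2 - 8*c*p - 6*c + 6*p^2 - 9*p = -2*c*(4*c - 2*p + 3) - 3*p*(4*c - 2*p + 3); both groups contain (4*c - 2*p + 3), giving -(2*c + 3*p)*(4*c - 2*p + 3).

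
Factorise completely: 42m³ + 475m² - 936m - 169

(6m + 1)(7m - 13)(m + 13)

By the rational root theorem, m = -13 is a root, so (m + 13) divides it; the quotient is 42m² - 71m - 13.
The remaining quadratic factors as (6m + 1)(7m - 13).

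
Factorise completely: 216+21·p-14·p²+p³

(p+3)·(p-8)·(p-9)

Testing divisors of the constant over divisors of the leading coefficient, p = -3 is a root, so (p+3) divides it; the quotient is p²-17·p+72.
The remaining quadratic factors as (p-8)(p-9).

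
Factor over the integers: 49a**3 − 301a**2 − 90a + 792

Trying the rational-root candidates, a = 6 is a root, so (a − 6) is a factor; dividing leaves 49a**2 − 7a − 132.
The remaining quadratic factors as (7a − 12)(7a + 11).

(7a + 11)(7a − 12)(a − 6)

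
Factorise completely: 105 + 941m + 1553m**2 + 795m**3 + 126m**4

By the rational root theorem, m = −1/7 is a root, so (7m + 1) is a factor; dividing leaves 18m**3 + 111m**2 + 206m + 105.
Then m = −3 is a root, so (m + 3) divides it; the quotient is 18m**2 + 57m + 35.
The remaining quadratic factors as (3m + 7)(6m + 5).

(3m + 7)(6m + 5)(7m + 1)(m + 3)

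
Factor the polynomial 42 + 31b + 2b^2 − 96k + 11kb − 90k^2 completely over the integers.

−(9k − 2b − 3)(10k + b + 14)

Group: −10k(9k − 2b − 3) + (−b − 14)(9k − 2b − 3); both groups contain (9k − 2b − 3).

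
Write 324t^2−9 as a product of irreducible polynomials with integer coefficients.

Factor out 9, leaving 36t^2−1, which is a difference of two squares.

9(6t+1)(6t−1)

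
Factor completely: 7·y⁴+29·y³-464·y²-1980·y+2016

(7·y-6)·(y+6)·(y+7)·(y-8)

Among the possible rational roots, y = -6 is a root, giving the factor (y+6) and quotient 7·y³-13·y²-386·y+336.
Continuing, y = 6/7 is a root, so (7·y-6) is a factor; dividing leaves y²-y-56.
The remaining quadratic factors as (y-8)(y+7).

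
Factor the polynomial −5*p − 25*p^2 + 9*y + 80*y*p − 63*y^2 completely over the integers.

−(7*y − 5*p − 1)*(9*y − 5*p)

Group: −9*y*(7*y − 5*p − 1) + 5*p*(7*y − 5*p − 1); both groups contain (7*y − 5*p − 1).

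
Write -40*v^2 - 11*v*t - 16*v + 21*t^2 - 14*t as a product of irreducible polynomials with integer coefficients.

-(5*v - 3*t + 2)*(8*v + 7*t)

Group: -5*v*(8*v + 7*t) + (3*t - 2)*(8*v + 7*t); both groups contain (8*v + 7*t).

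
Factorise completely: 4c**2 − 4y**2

Factor out 4, leaving c**2 − y**2, which is a difference of two squares.

4(c + y)(c − y)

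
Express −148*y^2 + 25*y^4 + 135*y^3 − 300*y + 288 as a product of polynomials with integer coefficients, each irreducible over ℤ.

Among the possible rational roots, y = 1 is a root, so (y − 1) divides it; the quotient is 25*y^3 + 160*y^2 + 12*y − 288.
Continuing, y = −8/5 is a root, so (5*y + 8) is a factor; dividing leaves 5*y^2 + 24*y − 36.
The remaining quadratic factors as (y + 6)(5*y − 6).

(5*y + 8)*(5*y − 6)*(y + 6)*(y − 1)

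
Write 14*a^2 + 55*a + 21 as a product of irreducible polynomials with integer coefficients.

Need a pair with product 14·21 = 294 and sum 55: that's 49 and 6.
Split the middle term: 14*a^2 + 49*a + 6*a + 21 = 7*a*(2*a + 7) + 3*(2*a + 7).

(2*a + 7)*(7*a + 3)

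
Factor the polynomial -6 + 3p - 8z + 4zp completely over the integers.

(4z + 3)(p - 2)

Group as (4zp - 8z) + (3p - 6) = 4z(p - 2) + 3(p - 2).
Both groups share the factor (p - 2).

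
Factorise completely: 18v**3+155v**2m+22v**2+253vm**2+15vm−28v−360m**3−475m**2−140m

(9v−8m−7)(v+5m)(2v+9m+4)

Group: 9v(2v**2+19vm+4v+45m**2+20m) + (−8m−7)(2v**2+19vm+4v+45m**2+20m); both groups contain (2v**2+19vm+4v+45m**2+20m), so (9v−8m−7) is a factor with cofactor 2v**2+19vm+4v+45m**2+20m.
The cofactor groups again: 2v**2+19vm+4v+45m**2+20m = 2v(v+5m) + (9m+4)(v+5m); both groups contain (v+5m), giving (2v+9m+4)(v+5m).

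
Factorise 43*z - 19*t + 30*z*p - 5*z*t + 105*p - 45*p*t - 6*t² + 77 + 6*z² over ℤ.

Group: 3*z*(2*z - 3*t + 7) + (15*p + 2*t + 11)*(2*z - 3*t + 7); both groups contain (2*z - 3*t + 7).

(2*z - 3*t + 7)*(3*z + 15*p + 2*t + 11)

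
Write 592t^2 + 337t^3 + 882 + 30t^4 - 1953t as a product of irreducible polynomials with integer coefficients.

By the rational root theorem, t = -6 is a root, so (t + 6) divides it; the quotient is 30t^3 + 157t^2 - 350t + 147.
Next, t = -7 is a root, so (t + 7) divides it; the quotient is 30t^2 - 53t + 21.
The remaining quadratic factors as (6t - 7)(5t - 3).

(5t - 3)(6t - 7)(t + 6)(t + 7)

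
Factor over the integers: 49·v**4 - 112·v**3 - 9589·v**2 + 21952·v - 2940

(7·v - 1)·(7·v - 15)·(v + 14)·(v - 14)

Among the possible rational roots, v = 14 is a root, giving the factor (v - 14) and quotient 49·v**3 + 574·v**2 - 1553·v + 210.
Next, v = -14 is a root, giving the factor (v + 14) and quotient 49·v**2 - 112·v + 15.
The remaining quadratic factors as (7·v - 15)(7·v - 1).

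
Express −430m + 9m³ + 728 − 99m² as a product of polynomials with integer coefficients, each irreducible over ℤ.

(3m + 13)(3m − 4)(m − 14)

Trying the rational-root candidates, m = −13/3 is a root, so (3m + 13) is a factor; dividing leaves 3m² − 46m + 56.
The remaining quadratic factors as (m − 14)(3m − 4).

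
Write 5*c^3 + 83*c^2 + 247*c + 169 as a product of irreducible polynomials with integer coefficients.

Testing divisors of the constant over divisors of the leading coefficient, c = −13/5 is a root, giving the factor (5*c + 13) and quotient c^2 + 14*c + 13.
The remaining quadratic factors as (c + 13)(c + 1).

(5*c + 13)*(c + 1)*(c + 13)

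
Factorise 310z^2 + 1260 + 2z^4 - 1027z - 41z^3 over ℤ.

Trying the rational-root candidates, z = 4 is a root, so (z - 4) is a factor; dividing leaves 2z^3 - 33z^2 + 178z - 315.
Continuing, z = 9/2 is a root, giving the factor (2z - 9) and quotient z^2 - 12z + 35.
The remaining quadratic factors as (z - 7)(z - 5).

(2z - 9)(z - 4)(z - 5)(z - 7)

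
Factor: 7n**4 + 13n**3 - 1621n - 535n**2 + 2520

Testing divisors of the constant over divisors of the leading coefficient, n = -5 is a root, so (n + 5) divides it; the quotient is 7n**3 - 22n**2 - 425n + 504.
Continuing, n = 9 is a root, so (n - 9) divides it; the quotient is 7n**2 + 41n - 56.
The remaining quadratic factors as (7n - 8)(n + 7).

(7n - 8)(n + 5)(n + 7)(n - 9)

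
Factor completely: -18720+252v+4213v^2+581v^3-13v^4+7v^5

Among the possible rational roots, v = 13/7 is a root, so (7v-13) divides it; the quotient is v^4+83v^2+756v+1440.
Next, v = -3 is a root, so (v+3) is a factor; dividing leaves v^3-3v^2+92v+480.
Continuing, v = -4 is a root, so (v+4) is a factor; dividing leaves v^2-7v+120.
The quadratic v^2-7v+120 has discriminant -431 < 0 and is irreducible over ℤ.

(7v-13)(v+3)(v+4)(v^2-7v+120)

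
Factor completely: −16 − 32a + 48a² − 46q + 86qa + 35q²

Group: 7q(5q + 8a − 8) + (6a + 2)(5q + 8a − 8); both groups contain (5q + 8a − 8).

(7q + 6a + 2)(5q + 8a − 8)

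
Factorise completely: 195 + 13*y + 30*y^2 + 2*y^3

(y + 15)*(2*y^2 + 13)

Group as (2*y^3 + 13*y) + (30*y^2 + 195) = y*(2*y^2 + 13) + 15*(2*y^2 + 13).
Both groups share the factor (2*y^2 + 13).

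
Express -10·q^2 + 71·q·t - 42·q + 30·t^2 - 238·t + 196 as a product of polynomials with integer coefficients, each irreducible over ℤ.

-(2·q - 15·t + 14)·(5·q + 2·t - 14)

Group: -5·q·(2·q - 15·t + 14) + (-2·t + 14)·(2·q - 15·t + 14); both groups contain (2·q - 15·t + 14).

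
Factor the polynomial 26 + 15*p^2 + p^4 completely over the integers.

Substitute u = p^2 to get a quadratic in u, then factor.
p^2 + 13 is irreducible over ℤ (always positive, so no real roots).
p^2 + 2 is irreducible over ℤ (always positive, so no real roots).

(p^2 + 13)*(p^2 + 2)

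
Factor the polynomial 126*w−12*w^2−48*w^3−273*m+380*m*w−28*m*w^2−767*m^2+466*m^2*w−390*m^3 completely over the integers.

−(13*m−6*w)*(15*m+4*w+7)*(2*m−2*w+3)

Group: 2*m*(−195*m^2+38*m*w−91*m+24*w^2+42*w) + (−2*w+3)*(−195*m^2+38*m*w−91*m+24*w^2+42*w); both groups contain (−195*m^2+38*m*w−91*m+24*w^2+42*w), so (2*m−2*w+3) is a factor with cofactor −195*m^2+38*m*w−91*m+24*w^2+42*w.
The cofactor groups again: −195*m^2+38*m*w−91*m+24*w^2+42*w = −15*m*(13*m−6*w) + (−4*w−7)*(13*m−6*w); both groups contain (13*m−6*w), giving −(15*m+4*w+7)*(13*m−6*w).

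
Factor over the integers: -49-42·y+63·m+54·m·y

(6·y+7)·(9·m-7)

Group as (54·m·y+63·m) + (-42·y-49) = 9·m·(6·y+7) - 7·(6·y+7).
Both groups share the factor (6·y+7).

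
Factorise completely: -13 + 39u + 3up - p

Group as (3up + 39u) + (-p - 13) = 3u(p + 13) - (p + 13).
Both groups share the factor (p + 13).

(3u - 1)(p + 13)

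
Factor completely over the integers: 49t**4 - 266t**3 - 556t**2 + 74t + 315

Testing divisors of the constant over divisors of the leading coefficient, t = 5/7 is a root, giving the factor (7t - 5) and quotient 7t**3 - 33t**2 - 103t - 63.
Then t = -9/7 is a root, so (7t + 9) divides it; the quotient is t**2 - 6t - 7.
The remaining quadratic factors as (t - 7)(t + 1).

(7t + 9)(7t - 5)(t + 1)(t - 7)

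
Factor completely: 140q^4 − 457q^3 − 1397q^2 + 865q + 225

(4q + 9)(5q + 1)(7q − 5)(q − 5)

Trying the rational-root candidates, q = −1/5 is a root, so (5q + 1) divides it; the quotient is 28q^3 − 97q^2 − 260q + 225.
Next, q = −9/4 is a root, giving the factor (4q + 9) and quotient 7q^2 − 40q + 25.
The remaining quadratic factors as (q − 5)(7q − 5).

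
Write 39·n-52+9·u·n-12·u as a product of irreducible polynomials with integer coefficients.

Group as (9·u·n-12·u) + (39·n-52) = 3·u·(3·n-4) + 13·(3·n-4).
Both groups share the factor (3·n-4).

(3·n-4)·(3·u+13)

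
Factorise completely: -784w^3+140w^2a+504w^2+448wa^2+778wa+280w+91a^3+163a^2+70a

-(14w-13a-14)(14w+7a+5)(4w+a)

Group: 4w(-196w^2+84wa+126w+91a^2+163a+70) + a(-196w^2+84wa+126w+91a^2+163a+70); both groups contain (-196w^2+84wa+126w+91a^2+163a+70), so (4w+a) is a factor with cofactor -196w^2+84wa+126w+91a^2+163a+70.
The cofactor groups again: -196w^2+84wa+126w+91a^2+163a+70 = -14w(14w-13a-14) + (-7a-5)(14w-13a-14); both groups contain (14w-13a-14), giving -(14w+7a+5)(14w-13a-14).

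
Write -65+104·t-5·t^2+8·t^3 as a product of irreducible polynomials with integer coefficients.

(8·t-5)·(t^2+13)

Group as (8·t^3+104·t) + (-5·t^2-65) = 8·t·(t^2+13) - 5·(t^2+13).
Both groups share the factor (t^2+13).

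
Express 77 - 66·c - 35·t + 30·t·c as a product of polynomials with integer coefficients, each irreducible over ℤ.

(5·t - 11)·(6·c - 7)

Group as (30·t·c - 35·t) + (-66·c + 77) = 5·t·(6·c - 7) - 11·(6·c - 7).
Both groups share the factor (6·c - 7).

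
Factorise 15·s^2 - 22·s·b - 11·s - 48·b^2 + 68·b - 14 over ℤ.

(3·s - 8·b + 2)·(5·s + 6·b - 7)

Group: 3·s·(5·s + 6·b - 7) + (-8·b + 2)·(5·s + 6·b - 7); both groups contain (5·s + 6·b - 7).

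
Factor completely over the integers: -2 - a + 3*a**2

(3*a + 2)*(a - 1)

Need a pair with product 3·(-2) = -6 and sum -1: that's 2 and -3.
Split the middle term: 3*a**2 + 2*a - 3*a - 2 = a*(3*a + 2) - (3*a + 2).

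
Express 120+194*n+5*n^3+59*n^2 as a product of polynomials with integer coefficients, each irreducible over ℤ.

Testing divisors of the constant over divisors of the leading coefficient, n = −5 is a root, so (n+5) is a factor; dividing leaves 5*n^2+34*n+24.
The remaining quadratic factors as (n+6)(5*n+4).

(5*n+4)*(n+5)*(n+6)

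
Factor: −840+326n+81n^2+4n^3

(4n−7)(n+10)(n+12)

By the rational root theorem, n = 7/4 is a root, so (4n−7) is a factor; dividing leaves n^2+22n+120.
The remaining quadratic factors as (n+12)(n+10).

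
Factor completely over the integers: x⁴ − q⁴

Difference of squares twice: with A = x and B = q, A⁴ − B⁴ = (A² − B²)(A² + B²), and A² − B² factors again.

(x − q)*(x + q)*(x² + q²)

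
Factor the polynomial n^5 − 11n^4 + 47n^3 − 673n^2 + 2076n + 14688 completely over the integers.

(n + 3)(n − 8)(n − 9)(n^2 + 3n + 68)

Testing divisors of the constant over divisors of the leading coefficient, n = 8 is a root, so (n − 8) is a factor; dividing leaves n^4 − 3n^3 + 23n^2 − 489n − 1836.
Then n = −3 is a root, so (n + 3) is a factor; dividing leaves n^3 − 6n^2 + 41n − 612.
Continuing, n = 9 is a root, so (n − 9) divides it; the quotient is n^2 + 3n + 68.
The quadratic n^2 + 3n + 68 has discriminant −263 < 0 and is irreducible over ℤ.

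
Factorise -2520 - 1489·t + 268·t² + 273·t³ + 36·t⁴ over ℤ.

(3·t + 8)·(3·t - 7)·(4·t + 9)·(t + 5)

Among the possible rational roots, t = -5 is a root, giving the factor (t + 5) and quotient 36·t³ + 93·t² - 197·t - 504.
Then t = 7/3 is a root, so (3·t - 7) is a factor; dividing leaves 12·t² + 59·t + 72.
The remaining quadratic factors as (4·t + 9)(3·t + 8).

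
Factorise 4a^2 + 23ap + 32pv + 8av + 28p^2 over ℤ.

(4a + 7p + 8v)(a + 4p)

Group: a(4a + 7p + 8v) + 4p(4a + 7p + 8v); both groups contain (4a + 7p + 8v).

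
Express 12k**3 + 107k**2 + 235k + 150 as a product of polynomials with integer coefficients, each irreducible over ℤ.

Trying the rational-root candidates, k = -5/3 is a root, so (3k + 5) divides it; the quotient is 4k**2 + 29k + 30.
The remaining quadratic factors as (k + 6)(4k + 5).

(3k + 5)(4k + 5)(k + 6)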